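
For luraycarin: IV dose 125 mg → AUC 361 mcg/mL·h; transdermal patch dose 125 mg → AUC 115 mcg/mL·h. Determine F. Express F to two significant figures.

F = 0.32

F = (AUC_ev / D_ev) / (AUC_iv / D_iv)
  = (115/125) / (361/125)
  = 0.92 / 2.888 = 0.3186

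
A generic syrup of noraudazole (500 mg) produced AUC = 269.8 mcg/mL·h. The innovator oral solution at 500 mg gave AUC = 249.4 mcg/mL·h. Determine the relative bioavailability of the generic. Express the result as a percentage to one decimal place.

F_rel = 108.2%

F_rel = (AUC_test/D_test) / (AUC_ref/D_ref)
      = (269.8/500) / (249.4/500)
      = 0.5396 / 0.4988 = 1.0818 = 108.18%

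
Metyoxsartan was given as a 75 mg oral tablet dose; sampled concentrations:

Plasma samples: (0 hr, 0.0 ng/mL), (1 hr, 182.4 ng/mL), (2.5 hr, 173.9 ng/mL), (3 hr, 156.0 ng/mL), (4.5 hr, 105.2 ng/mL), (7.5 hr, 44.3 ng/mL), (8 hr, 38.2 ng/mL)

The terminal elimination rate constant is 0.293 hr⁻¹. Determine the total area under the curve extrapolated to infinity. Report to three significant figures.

Trapezoidal AUC_0→8:
  [0→1]: (0.0+182.4)/2 × 1 = 91.2
  [1→2.5]: (182.4+173.9)/2 × 1.5 = 267.225
  [2.5→3]: (173.9+156.0)/2 × 0.5 = 82.475
  [3→4.5]: (156.0+105.2)/2 × 1.5 = 195.9
  [4.5→7.5]: (105.2+44.3)/2 × 3 = 224.25
  [7.5→8]: (44.3+38.2)/2 × 0.5 = 20.625
  Sum = 881.675 ng/mL·hr
Extrapolated tail: C_last / k_e = 38.2 / 0.293 = 130.375
AUC_0→∞ = 881.675 + 130.375 = 1012.05 ng/mL·hr

AUC = 1010 ng/mL·hr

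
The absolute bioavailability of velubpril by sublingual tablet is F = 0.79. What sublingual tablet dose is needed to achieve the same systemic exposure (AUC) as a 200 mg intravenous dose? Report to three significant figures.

For equal systemic exposure: F × D_ev = D_iv
D_ev = D_iv / F = 200 / 0.79 = 253.165 mg

D_sublingual = 253 mg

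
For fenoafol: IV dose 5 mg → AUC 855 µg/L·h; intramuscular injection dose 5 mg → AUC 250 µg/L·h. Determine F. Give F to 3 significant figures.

F = 0.292

F = (AUC_ev / D_ev) / (AUC_iv / D_iv)
  = (250/5) / (855/5)
  = 50 / 171 = 0.2924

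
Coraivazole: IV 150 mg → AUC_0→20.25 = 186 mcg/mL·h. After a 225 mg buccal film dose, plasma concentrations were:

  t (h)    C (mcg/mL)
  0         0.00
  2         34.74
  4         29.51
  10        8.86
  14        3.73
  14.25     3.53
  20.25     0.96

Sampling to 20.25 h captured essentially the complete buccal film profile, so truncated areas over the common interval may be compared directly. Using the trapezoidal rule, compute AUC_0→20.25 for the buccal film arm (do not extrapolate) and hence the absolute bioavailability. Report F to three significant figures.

F = 0.909

Trapezoidal AUC_0→20.25 (buccal film):
  [0→2]: (0.00+34.74)/2 × 2 = 34.74
  [2→4]: (34.74+29.51)/2 × 2 = 64.25
  [4→10]: (29.51+8.86)/2 × 6 = 115.11
  [10→14]: (8.86+3.73)/2 × 4 = 25.18
  [14→14.25]: (3.73+3.53)/2 × 0.25 = 0.9075
  [14.25→20.25]: (3.53+0.96)/2 × 6 = 13.47
  Sum = 253.6575 mcg/mL·h
F = (AUC_ev/D_ev)/(AUC_iv/D_iv) = (253.6575/225)/(186/150) = 1.12737/1.24 = 0.9092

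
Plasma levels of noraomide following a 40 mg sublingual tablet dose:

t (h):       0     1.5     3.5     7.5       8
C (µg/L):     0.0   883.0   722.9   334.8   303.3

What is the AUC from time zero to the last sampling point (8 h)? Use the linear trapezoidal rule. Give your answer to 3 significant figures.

AUC = 4540 µg/L·h

Trapezoidal AUC_0→8:
  [0→1.5]: (0.0+883.0)/2 × 1.5 = 662.25
  [1.5→3.5]: (883.0+722.9)/2 × 2 = 1605.9
  [3.5→7.5]: (722.9+334.8)/2 × 4 = 2115.4
  [7.5→8]: (334.8+303.3)/2 × 0.5 = 159.525
  Sum = 4543.075 µg/L·h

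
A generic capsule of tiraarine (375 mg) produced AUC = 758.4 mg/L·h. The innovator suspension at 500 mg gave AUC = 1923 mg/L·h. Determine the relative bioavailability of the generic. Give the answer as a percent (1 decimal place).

F_rel = (AUC_test/D_test) / (AUC_ref/D_ref)
      = (758.4/375) / (1923/500)
      = 2.0224 / 3.846 = 0.5258 = 52.58%

F_rel = 52.6%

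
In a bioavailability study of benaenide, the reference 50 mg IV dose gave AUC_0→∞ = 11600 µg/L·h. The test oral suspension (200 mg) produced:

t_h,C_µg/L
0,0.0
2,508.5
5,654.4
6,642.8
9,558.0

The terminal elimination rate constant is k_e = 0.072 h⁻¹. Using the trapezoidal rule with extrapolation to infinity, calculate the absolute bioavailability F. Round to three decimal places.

Trapezoidal AUC_0→9 (oral suspension):
  [0→2]: (0.0+508.5)/2 × 2 = 508.5
  [2→5]: (508.5+654.4)/2 × 3 = 1744.35
  [5→6]: (654.4+642.8)/2 × 1 = 648.6
  [6→9]: (642.8+558.0)/2 × 3 = 1801.2
  Sum = 4702.65 µg/L·h
Tail: C_last/k_e = 558.0/0.072 = 7750.000
AUC_0→∞ (oral suspension) = 4702.65 + 7750.000 = 12452.65 µg/L·h
F = (AUC_ev/D_ev)/(AUC_iv/D_iv) = (12452.65/200)/(11600/50) = 62.26325/232 = 0.2684

F = 0.268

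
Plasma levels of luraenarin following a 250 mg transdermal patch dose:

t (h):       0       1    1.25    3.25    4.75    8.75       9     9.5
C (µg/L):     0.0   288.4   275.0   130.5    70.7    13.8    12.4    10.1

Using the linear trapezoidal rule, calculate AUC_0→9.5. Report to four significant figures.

AUC = 948.9 µg/L·h

Trapezoidal AUC_0→9.5:
  [0→1]: (0.0+288.4)/2 × 1 = 144.2
  [1→1.25]: (288.4+275.0)/2 × 0.25 = 70.425
  [1.25→3.25]: (275.0+130.5)/2 × 2 = 405.5
  [3.25→4.75]: (130.5+70.7)/2 × 1.5 = 150.9
  [4.75→8.75]: (70.7+13.8)/2 × 4 = 169.0
  [8.75→9]: (13.8+12.4)/2 × 0.25 = 3.275
  [9→9.5]: (12.4+10.1)/2 × 0.5 = 5.625
  Sum = 948.925 µg/L·h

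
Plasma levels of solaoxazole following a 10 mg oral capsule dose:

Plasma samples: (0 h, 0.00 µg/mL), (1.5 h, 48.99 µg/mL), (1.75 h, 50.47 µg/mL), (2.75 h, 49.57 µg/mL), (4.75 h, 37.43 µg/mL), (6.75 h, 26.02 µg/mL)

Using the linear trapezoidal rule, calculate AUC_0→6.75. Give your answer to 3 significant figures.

AUC = 250 µg/mL·h

Trapezoidal AUC_0→6.75:
  [0→1.5]: (0.00+48.99)/2 × 1.5 = 36.7425
  [1.5→1.75]: (48.99+50.47)/2 × 0.25 = 12.4325
  [1.75→2.75]: (50.47+49.57)/2 × 1 = 50.02
  [2.75→4.75]: (49.57+37.43)/2 × 2 = 87.0
  [4.75→6.75]: (37.43+26.02)/2 × 2 = 63.45
  Sum = 249.645 µg/mL·h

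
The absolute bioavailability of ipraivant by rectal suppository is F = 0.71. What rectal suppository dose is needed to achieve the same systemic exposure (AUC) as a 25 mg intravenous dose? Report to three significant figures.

D_rectal = 35.2 mg

For equal systemic exposure: F × D_ev = D_iv
D_ev = D_iv / F = 25 / 0.71 = 35.2113 mg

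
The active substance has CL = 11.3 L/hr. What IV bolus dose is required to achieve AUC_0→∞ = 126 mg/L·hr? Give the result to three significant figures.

Dose = 1420 mg

Dose_iv = CL × AUC_0→∞
     = 11.3 × 126 = 1423.8 mg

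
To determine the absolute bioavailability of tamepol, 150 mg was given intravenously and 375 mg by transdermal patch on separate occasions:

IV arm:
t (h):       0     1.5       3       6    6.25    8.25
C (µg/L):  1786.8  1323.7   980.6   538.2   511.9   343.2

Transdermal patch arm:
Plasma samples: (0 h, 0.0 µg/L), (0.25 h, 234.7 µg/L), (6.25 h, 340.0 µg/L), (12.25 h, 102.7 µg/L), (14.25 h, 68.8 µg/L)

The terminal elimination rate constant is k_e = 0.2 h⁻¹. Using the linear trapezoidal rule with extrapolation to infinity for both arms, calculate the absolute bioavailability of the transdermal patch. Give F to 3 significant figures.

F = 0.159

Trapezoidal AUC_0→8.25 (IV):
  [0→1.5]: (1786.8+1323.7)/2 × 1.5 = 2332.875
  [1.5→3]: (1323.7+980.6)/2 × 1.5 = 1728.225
  [3→6]: (980.6+538.2)/2 × 3 = 2278.2
  [6→6.25]: (538.2+511.9)/2 × 0.25 = 131.2625
  [6.25→8.25]: (511.9+343.2)/2 × 2 = 855.1
  Sum = 7325.6625 µg/L·h
IV tail: 343.2/0.2 = 1716.000; AUC_iv,0→∞ = 7325.6625 + 1716.000 = 9041.6625 µg/L·h
Trapezoidal AUC_0→14.25 (transdermal patch):
  [0→0.25]: (0.0+234.7)/2 × 0.25 = 29.3375
  [0.25→6.25]: (234.7+340.0)/2 × 6 = 1724.1
  [6.25→12.25]: (340.0+102.7)/2 × 6 = 1328.1
  [12.25→14.25]: (102.7+68.8)/2 × 2 = 171.5
  Sum = 3253.0375 µg/L·h
transdermal patch tail: 68.8/0.2 = 344.000; AUC_ev,0→∞ = 3253.0375 + 344.000 = 3597.0375 µg/L·h
F = (AUC_ev/D_ev)/(AUC_iv/D_iv) = (3597.0375/375)/(9041.6625/150) = 9.5921/60.27775 = 0.1591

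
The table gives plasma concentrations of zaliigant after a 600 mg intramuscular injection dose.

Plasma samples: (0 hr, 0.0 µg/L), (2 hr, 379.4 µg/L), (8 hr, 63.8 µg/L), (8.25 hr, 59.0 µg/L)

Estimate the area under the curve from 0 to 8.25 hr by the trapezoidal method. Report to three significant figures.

AUC = 1720 µg/L·hr

Trapezoidal AUC_0→8.25:
  [0→2]: (0.0+379.4)/2 × 2 = 379.4
  [2→8]: (379.4+63.8)/2 × 6 = 1329.6
  [8→8.25]: (63.8+59.0)/2 × 0.25 = 15.35
  Sum = 1724.35 µg/L·hr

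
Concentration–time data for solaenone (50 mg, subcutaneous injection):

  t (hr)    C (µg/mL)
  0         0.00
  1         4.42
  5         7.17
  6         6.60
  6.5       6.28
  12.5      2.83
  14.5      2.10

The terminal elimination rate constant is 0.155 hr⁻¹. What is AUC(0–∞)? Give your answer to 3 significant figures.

AUC = 81.3 µg/mL·hr

Trapezoidal AUC_0→14.5:
  [0→1]: (0.00+4.42)/2 × 1 = 2.21
  [1→5]: (4.42+7.17)/2 × 4 = 23.18
  [5→6]: (7.17+6.60)/2 × 1 = 6.885
  [6→6.5]: (6.60+6.28)/2 × 0.5 = 3.22
  [6.5→12.5]: (6.28+2.83)/2 × 6 = 27.33
  [12.5→14.5]: (2.83+2.10)/2 × 2 = 4.93
  Sum = 67.755 µg/mL·hr
Extrapolated tail: C_last / k_e = 2.10 / 0.155 = 13.548
AUC_0→∞ = 67.755 + 13.548 = 81.303 µg/mL·hr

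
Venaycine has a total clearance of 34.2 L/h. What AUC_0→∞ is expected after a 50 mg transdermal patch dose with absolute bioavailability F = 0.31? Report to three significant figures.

AUC_0→∞ = F × Dose / CL
        = 0.31 × 50 / 34.2 = 0.453216 mg/L·h

AUC = 0.453 mg/L·h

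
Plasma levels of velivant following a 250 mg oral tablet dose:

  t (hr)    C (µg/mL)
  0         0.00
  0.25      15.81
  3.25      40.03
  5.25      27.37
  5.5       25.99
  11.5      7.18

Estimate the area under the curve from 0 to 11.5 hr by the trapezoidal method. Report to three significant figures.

Trapezoidal AUC_0→11.5:
  [0→0.25]: (0.00+15.81)/2 × 0.25 = 1.97625
  [0.25→3.25]: (15.81+40.03)/2 × 3 = 83.76
  [3.25→5.25]: (40.03+27.37)/2 × 2 = 67.4
  [5.25→5.5]: (27.37+25.99)/2 × 0.25 = 6.67
  [5.5→11.5]: (25.99+7.18)/2 × 6 = 99.51
  Sum = 259.31625 µg/mL·hr

AUC = 259 µg/mL·hr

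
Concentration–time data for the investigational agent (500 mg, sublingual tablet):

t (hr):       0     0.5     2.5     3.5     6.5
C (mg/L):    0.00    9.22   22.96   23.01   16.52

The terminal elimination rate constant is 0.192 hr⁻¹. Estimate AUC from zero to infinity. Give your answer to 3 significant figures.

AUC = 203 mg/L·hr

Trapezoidal AUC_0→6.5:
  [0→0.5]: (0.00+9.22)/2 × 0.5 = 2.305
  [0.5→2.5]: (9.22+22.96)/2 × 2 = 32.18
  [2.5→3.5]: (22.96+23.01)/2 × 1 = 22.985
  [3.5→6.5]: (23.01+16.52)/2 × 3 = 59.295
  Sum = 116.765 mg/L·hr
Extrapolated tail: C_last / k_e = 16.52 / 0.192 = 86.042
AUC_0→∞ = 116.765 + 86.042 = 202.807 mg/L·hr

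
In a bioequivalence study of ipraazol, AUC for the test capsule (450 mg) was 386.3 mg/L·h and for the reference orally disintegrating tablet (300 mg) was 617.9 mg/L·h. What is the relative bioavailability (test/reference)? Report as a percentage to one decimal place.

F_rel = 41.7%

F_rel = (AUC_test/D_test) / (AUC_ref/D_ref)
      = (386.3/450) / (617.9/300)
      = 0.858444 / 2.05967 = 0.4168 = 41.68%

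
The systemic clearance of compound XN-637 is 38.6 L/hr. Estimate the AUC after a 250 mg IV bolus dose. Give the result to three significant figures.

AUC_0→∞ = Dose_iv / CL
        = 250 / 38.6 = 6.47668 mg/L·hr

AUC = 6.48 mg/L·hr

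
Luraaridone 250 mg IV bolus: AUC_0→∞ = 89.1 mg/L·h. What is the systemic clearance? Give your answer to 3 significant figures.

CL = 2.81 L/h

CL = Dose_iv / AUC_0→∞
   = 250 / 89.1 = 2.80584 L/h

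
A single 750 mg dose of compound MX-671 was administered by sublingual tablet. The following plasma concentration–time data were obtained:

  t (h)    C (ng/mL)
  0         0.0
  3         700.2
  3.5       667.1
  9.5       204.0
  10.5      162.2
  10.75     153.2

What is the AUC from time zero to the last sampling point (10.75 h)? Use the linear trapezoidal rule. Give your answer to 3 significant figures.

Trapezoidal AUC_0→10.75:
  [0→3]: (0.0+700.2)/2 × 3 = 1050.3
  [3→3.5]: (700.2+667.1)/2 × 0.5 = 341.825
  [3.5→9.5]: (667.1+204.0)/2 × 6 = 2613.3
  [9.5→10.5]: (204.0+162.2)/2 × 1 = 183.1
  [10.5→10.75]: (162.2+153.2)/2 × 0.25 = 39.425
  Sum = 4227.95 ng/mL·h

AUC = 4230 ng/mL·h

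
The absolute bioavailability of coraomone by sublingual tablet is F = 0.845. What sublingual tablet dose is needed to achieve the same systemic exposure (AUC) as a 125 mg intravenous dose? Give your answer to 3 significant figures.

D_sublingual = 148 mg

For equal systemic exposure: F × D_ev = D_iv
D_ev = D_iv / F = 125 / 0.845 = 147.929 mg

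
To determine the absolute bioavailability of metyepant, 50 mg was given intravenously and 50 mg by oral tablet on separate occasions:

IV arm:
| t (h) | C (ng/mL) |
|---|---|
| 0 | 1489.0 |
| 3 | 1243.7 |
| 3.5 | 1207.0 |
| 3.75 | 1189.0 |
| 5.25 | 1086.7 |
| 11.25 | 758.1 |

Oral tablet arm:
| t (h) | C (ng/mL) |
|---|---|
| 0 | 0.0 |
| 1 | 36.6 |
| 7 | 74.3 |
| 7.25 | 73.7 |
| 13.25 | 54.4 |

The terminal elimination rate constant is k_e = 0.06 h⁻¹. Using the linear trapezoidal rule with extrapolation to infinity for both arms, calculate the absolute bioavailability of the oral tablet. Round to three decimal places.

F = 0.067

Trapezoidal AUC_0→11.25 (IV):
  [0→3]: (1489.0+1243.7)/2 × 3 = 4099.05
  [3→3.5]: (1243.7+1207.0)/2 × 0.5 = 612.675
  [3.5→3.75]: (1207.0+1189.0)/2 × 0.25 = 299.5
  [3.75→5.25]: (1189.0+1086.7)/2 × 1.5 = 1706.775
  [5.25→11.25]: (1086.7+758.1)/2 × 6 = 5534.4
  Sum = 12252.4 ng/mL·h
IV tail: 758.1/0.06 = 12635.000; AUC_iv,0→∞ = 12252.4 + 12635.000 = 24887.4 ng/mL·h
Trapezoidal AUC_0→13.25 (oral tablet):
  [0→1]: (0.0+36.6)/2 × 1 = 18.3
  [1→7]: (36.6+74.3)/2 × 6 = 332.7
  [7→7.25]: (74.3+73.7)/2 × 0.25 = 18.5
  [7.25→13.25]: (73.7+54.4)/2 × 6 = 384.3
  Sum = 753.8 ng/mL·h
oral tablet tail: 54.4/0.06 = 906.667; AUC_ev,0→∞ = 753.8 + 906.667 = 1660.467 ng/mL·h
F = (AUC_ev/D_ev)/(AUC_iv/D_iv) = (1660.467/50)/(24887.4/50) = 33.20934/497.748 = 0.0667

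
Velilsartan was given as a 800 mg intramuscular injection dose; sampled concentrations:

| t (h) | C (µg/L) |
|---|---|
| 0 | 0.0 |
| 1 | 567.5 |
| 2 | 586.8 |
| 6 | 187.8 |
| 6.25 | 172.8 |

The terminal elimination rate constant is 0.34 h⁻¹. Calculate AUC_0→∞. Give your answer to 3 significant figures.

AUC = 2960 µg/L·h

Trapezoidal AUC_0→6.25:
  [0→1]: (0.0+567.5)/2 × 1 = 283.75
  [1→2]: (567.5+586.8)/2 × 1 = 577.15
  [2→6]: (586.8+187.8)/2 × 4 = 1549.2
  [6→6.25]: (187.8+172.8)/2 × 0.25 = 45.075
  Sum = 2455.175 µg/L·h
Extrapolated tail: C_last / k_e = 172.8 / 0.34 = 508.235
AUC_0→∞ = 2455.175 + 508.235 = 2963.41 µg/L·h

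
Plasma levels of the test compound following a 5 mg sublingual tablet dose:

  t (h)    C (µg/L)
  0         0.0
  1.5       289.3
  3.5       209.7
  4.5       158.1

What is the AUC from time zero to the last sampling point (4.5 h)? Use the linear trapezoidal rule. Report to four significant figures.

AUC = 899.9 µg/L·h

Trapezoidal AUC_0→4.5:
  [0→1.5]: (0.0+289.3)/2 × 1.5 = 216.975
  [1.5→3.5]: (289.3+209.7)/2 × 2 = 499.0
  [3.5→4.5]: (209.7+158.1)/2 × 1 = 183.9
  Sum = 899.875 µg/L·h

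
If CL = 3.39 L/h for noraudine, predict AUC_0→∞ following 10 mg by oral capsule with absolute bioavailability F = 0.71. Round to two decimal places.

AUC_0→∞ = F × Dose / CL
        = 0.71 × 10 / 3.39 = 2.0944 mg/L·h

AUC = 2.09 mg/L·h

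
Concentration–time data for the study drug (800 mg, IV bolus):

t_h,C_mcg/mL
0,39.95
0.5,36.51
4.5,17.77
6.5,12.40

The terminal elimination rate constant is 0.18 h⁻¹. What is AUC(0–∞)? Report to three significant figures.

Trapezoidal AUC_0→6.5:
  [0→0.5]: (39.95+36.51)/2 × 0.5 = 19.115
  [0.5→4.5]: (36.51+17.77)/2 × 4 = 108.56
  [4.5→6.5]: (17.77+12.40)/2 × 2 = 30.17
  Sum = 157.845 mcg/mL·h
Extrapolated tail: C_last / k_e = 12.40 / 0.18 = 68.889
AUC_0→∞ = 157.845 + 68.889 = 226.734 mcg/mL·h

AUC = 227 mcg/mL·h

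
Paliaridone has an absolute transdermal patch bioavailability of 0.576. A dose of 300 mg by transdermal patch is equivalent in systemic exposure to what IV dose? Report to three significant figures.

D_iv = 173 mg

Systemic exposure from an extravascular dose = F × D_ev, so the equivalent IV dose is F × D_ev.
D_iv = F × D_ev = 0.576 × 300 = 172.8 mg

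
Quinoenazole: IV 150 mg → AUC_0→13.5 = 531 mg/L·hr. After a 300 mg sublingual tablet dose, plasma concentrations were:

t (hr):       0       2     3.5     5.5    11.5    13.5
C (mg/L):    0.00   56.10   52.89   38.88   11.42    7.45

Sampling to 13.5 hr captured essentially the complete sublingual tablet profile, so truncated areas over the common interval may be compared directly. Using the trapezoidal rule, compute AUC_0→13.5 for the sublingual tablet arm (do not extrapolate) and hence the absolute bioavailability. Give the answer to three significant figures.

Trapezoidal AUC_0→13.5 (sublingual tablet):
  [0→2]: (0.00+56.10)/2 × 2 = 56.1
  [2→3.5]: (56.10+52.89)/2 × 1.5 = 81.7425
  [3.5→5.5]: (52.89+38.88)/2 × 2 = 91.77
  [5.5→11.5]: (38.88+11.42)/2 × 6 = 150.9
  [11.5→13.5]: (11.42+7.45)/2 × 2 = 18.87
  Sum = 399.3825 mg/L·hr
F = (AUC_ev/D_ev)/(AUC_iv/D_iv) = (399.3825/300)/(531/150) = 1.331275/3.54 = 0.3761

F = 0.376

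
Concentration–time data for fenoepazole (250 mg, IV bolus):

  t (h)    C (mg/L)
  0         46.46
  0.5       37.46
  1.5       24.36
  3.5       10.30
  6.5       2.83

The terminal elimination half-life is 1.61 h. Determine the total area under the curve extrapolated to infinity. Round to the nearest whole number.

AUC = 113 mg/L·h

Trapezoidal AUC_0→6.5:
  [0→0.5]: (46.46+37.46)/2 × 0.5 = 20.98
  [0.5→1.5]: (37.46+24.36)/2 × 1 = 30.91
  [1.5→3.5]: (24.36+10.30)/2 × 2 = 34.66
  [3.5→6.5]: (10.30+2.83)/2 × 3 = 19.695
  Sum = 106.245 mg/L·h
k_e = ln2 / t½ = 0.693147 / 1.61 = 0.4305 h^-1
Extrapolated tail: C_last / k_e = 2.83 / 0.4305 = 6.574
AUC_0→∞ = 106.245 + 6.574 = 112.819 mg/L·h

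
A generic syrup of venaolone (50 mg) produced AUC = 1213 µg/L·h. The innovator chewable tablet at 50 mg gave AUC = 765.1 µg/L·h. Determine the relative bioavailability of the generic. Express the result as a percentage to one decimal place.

F_rel = (AUC_test/D_test) / (AUC_ref/D_ref)
      = (1213/50) / (765.1/50)
      = 24.26 / 15.302 = 1.5854 = 158.54%

F_rel = 158.5%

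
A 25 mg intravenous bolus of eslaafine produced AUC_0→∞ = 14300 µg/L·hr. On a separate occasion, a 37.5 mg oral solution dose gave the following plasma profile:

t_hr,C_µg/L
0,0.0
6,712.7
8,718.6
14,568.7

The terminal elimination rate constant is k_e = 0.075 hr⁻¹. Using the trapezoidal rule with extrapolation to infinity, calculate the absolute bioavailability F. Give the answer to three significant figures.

Trapezoidal AUC_0→14 (oral solution):
  [0→6]: (0.0+712.7)/2 × 6 = 2138.1
  [6→8]: (712.7+718.6)/2 × 2 = 1431.3
  [8→14]: (718.6+568.7)/2 × 6 = 3861.9
  Sum = 7431.3 µg/L·hr
Tail: C_last/k_e = 568.7/0.075 = 7582.667
AUC_0→∞ (oral solution) = 7431.3 + 7582.667 = 15013.967 µg/L·hr
F = (AUC_ev/D_ev)/(AUC_iv/D_iv) = (15013.967/37.5)/(14300/25) = 400.372/572 = 0.7000

F = 0.700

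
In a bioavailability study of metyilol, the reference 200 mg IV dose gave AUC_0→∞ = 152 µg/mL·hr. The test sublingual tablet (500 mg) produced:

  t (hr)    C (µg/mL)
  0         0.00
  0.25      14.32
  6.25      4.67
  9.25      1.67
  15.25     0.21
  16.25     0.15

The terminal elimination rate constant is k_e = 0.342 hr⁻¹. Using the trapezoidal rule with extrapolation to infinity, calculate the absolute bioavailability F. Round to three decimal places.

F = 0.196

Trapezoidal AUC_0→16.25 (sublingual tablet):
  [0→0.25]: (0.00+14.32)/2 × 0.25 = 1.79
  [0.25→6.25]: (14.32+4.67)/2 × 6 = 56.97
  [6.25→9.25]: (4.67+1.67)/2 × 3 = 9.51
  [9.25→15.25]: (1.67+0.21)/2 × 6 = 5.64
  [15.25→16.25]: (0.21+0.15)/2 × 1 = 0.18
  Sum = 74.09 µg/mL·hr
Tail: C_last/k_e = 0.15/0.342 = 0.439
AUC_0→∞ (sublingual tablet) = 74.09 + 0.439 = 74.529 µg/mL·hr
F = (AUC_ev/D_ev)/(AUC_iv/D_iv) = (74.529/500)/(152/200) = 0.149058/0.76 = 0.1961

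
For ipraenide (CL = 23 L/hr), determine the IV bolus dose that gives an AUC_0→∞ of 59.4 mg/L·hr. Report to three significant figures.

Dose = 1370 mg

Dose_iv = CL × AUC_0→∞
     = 23 × 59.4 = 1366.2 mg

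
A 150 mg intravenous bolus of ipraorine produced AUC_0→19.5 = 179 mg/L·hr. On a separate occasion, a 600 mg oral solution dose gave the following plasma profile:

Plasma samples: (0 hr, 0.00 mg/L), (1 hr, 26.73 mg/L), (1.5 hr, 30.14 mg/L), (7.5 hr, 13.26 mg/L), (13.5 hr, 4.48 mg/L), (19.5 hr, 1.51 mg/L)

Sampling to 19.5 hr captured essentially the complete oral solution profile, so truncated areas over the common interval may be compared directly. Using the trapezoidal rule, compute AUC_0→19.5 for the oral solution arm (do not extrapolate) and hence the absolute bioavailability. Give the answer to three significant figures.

Trapezoidal AUC_0→19.5 (oral solution):
  [0→1]: (0.00+26.73)/2 × 1 = 13.365
  [1→1.5]: (26.73+30.14)/2 × 0.5 = 14.2175
  [1.5→7.5]: (30.14+13.26)/2 × 6 = 130.2
  [7.5→13.5]: (13.26+4.48)/2 × 6 = 53.22
  [13.5→19.5]: (4.48+1.51)/2 × 6 = 17.97
  Sum = 228.9725 mg/L·hr
F = (AUC_ev/D_ev)/(AUC_iv/D_iv) = (228.9725/600)/(179/150) = 0.381621/1.19333 = 0.3198

F = 0.320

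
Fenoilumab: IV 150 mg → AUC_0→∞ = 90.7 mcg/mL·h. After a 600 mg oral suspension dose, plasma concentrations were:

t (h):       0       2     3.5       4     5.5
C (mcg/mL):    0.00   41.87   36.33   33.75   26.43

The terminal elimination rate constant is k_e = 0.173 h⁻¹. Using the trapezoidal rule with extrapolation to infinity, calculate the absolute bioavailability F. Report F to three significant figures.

Trapezoidal AUC_0→5.5 (oral suspension):
  [0→2]: (0.00+41.87)/2 × 2 = 41.87
  [2→3.5]: (41.87+36.33)/2 × 1.5 = 58.65
  [3.5→4]: (36.33+33.75)/2 × 0.5 = 17.52
  [4→5.5]: (33.75+26.43)/2 × 1.5 = 45.135
  Sum = 163.175 mcg/mL·h
Tail: C_last/k_e = 26.43/0.173 = 152.775
AUC_0→∞ (oral suspension) = 163.175 + 152.775 = 315.95 mcg/mL·h
F = (AUC_ev/D_ev)/(AUC_iv/D_iv) = (315.95/600)/(90.7/150) = 0.526583/0.604667 = 0.8709

F = 0.871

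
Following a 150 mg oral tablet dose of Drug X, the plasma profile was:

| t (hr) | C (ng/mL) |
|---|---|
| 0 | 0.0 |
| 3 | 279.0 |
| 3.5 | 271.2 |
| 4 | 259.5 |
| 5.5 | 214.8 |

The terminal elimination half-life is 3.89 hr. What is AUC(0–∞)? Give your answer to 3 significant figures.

Trapezoidal AUC_0→5.5:
  [0→3]: (0.0+279.0)/2 × 3 = 418.5
  [3→3.5]: (279.0+271.2)/2 × 0.5 = 137.55
  [3.5→4]: (271.2+259.5)/2 × 0.5 = 132.675
  [4→5.5]: (259.5+214.8)/2 × 1.5 = 355.725
  Sum = 1044.45 ng/mL·hr
k_e = ln2 / t½ = 0.693147 / 3.89 = 0.1782 hr^-1
Extrapolated tail: C_last / k_e = 214.8 / 0.1782 = 1205.387
AUC_0→∞ = 1044.45 + 1205.387 = 2249.837 ng/mL·hr

AUC = 2250 ng/mL·hr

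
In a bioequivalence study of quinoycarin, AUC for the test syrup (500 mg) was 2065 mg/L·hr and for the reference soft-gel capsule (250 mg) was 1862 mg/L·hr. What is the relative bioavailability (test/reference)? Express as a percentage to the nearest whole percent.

F_rel = (AUC_test/D_test) / (AUC_ref/D_ref)
      = (2065/500) / (1862/250)
      = 4.13 / 7.448 = 0.5545 = 55.45%

F_rel = 55%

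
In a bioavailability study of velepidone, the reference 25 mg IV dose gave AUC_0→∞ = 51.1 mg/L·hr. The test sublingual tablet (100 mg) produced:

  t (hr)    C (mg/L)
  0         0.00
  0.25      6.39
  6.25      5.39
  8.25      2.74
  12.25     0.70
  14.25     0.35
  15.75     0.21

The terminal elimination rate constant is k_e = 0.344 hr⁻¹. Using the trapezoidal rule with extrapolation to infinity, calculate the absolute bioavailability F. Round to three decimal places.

Trapezoidal AUC_0→15.75 (sublingual tablet):
  [0→0.25]: (0.00+6.39)/2 × 0.25 = 0.79875
  [0.25→6.25]: (6.39+5.39)/2 × 6 = 35.34
  [6.25→8.25]: (5.39+2.74)/2 × 2 = 8.13
  [8.25→12.25]: (2.74+0.70)/2 × 4 = 6.88
  [12.25→14.25]: (0.70+0.35)/2 × 2 = 1.05
  [14.25→15.75]: (0.35+0.21)/2 × 1.5 = 0.42
  Sum = 52.61875 mg/L·hr
Tail: C_last/k_e = 0.21/0.344 = 0.610
AUC_0→∞ (sublingual tablet) = 52.61875 + 0.610 = 53.22875 mg/L·hr
F = (AUC_ev/D_ev)/(AUC_iv/D_iv) = (53.22875/100)/(51.1/25) = 0.5322875/2.044 = 0.2604

F = 0.260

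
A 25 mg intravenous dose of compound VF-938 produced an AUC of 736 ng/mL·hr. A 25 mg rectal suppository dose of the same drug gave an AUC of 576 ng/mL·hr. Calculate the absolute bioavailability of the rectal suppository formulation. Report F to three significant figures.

F = (AUC_ev / D_ev) / (AUC_iv / D_iv)
  = (576/25) / (736/25)
  = 23.04 / 29.44 = 0.7826

F = 0.783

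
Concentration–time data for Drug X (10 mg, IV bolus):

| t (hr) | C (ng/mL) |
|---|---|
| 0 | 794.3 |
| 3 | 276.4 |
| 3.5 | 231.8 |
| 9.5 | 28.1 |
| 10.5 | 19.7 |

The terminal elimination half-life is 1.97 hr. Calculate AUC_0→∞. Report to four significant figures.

Trapezoidal AUC_0→10.5:
  [0→3]: (794.3+276.4)/2 × 3 = 1606.05
  [3→3.5]: (276.4+231.8)/2 × 0.5 = 127.05
  [3.5→9.5]: (231.8+28.1)/2 × 6 = 779.7
  [9.5→10.5]: (28.1+19.7)/2 × 1 = 23.9
  Sum = 2536.7 ng/mL·hr
k_e = ln2 / t½ = 0.693147 / 1.97 = 0.3519 hr^-1
Extrapolated tail: C_last / k_e = 19.7 / 0.3519 = 55.982
AUC_0→∞ = 2536.7 + 55.982 = 2592.682 ng/mL·hr

AUC = 2593 ng/mL·hr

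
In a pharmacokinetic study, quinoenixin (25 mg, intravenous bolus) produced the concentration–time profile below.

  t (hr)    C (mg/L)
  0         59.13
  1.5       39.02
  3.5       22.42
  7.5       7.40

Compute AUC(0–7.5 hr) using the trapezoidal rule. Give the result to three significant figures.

Trapezoidal AUC_0→7.5:
  [0→1.5]: (59.13+39.02)/2 × 1.5 = 73.6125
  [1.5→3.5]: (39.02+22.42)/2 × 2 = 61.44
  [3.5→7.5]: (22.42+7.40)/2 × 4 = 59.64
  Sum = 194.6925 mg/L·hr

AUC = 195 mg/L·hr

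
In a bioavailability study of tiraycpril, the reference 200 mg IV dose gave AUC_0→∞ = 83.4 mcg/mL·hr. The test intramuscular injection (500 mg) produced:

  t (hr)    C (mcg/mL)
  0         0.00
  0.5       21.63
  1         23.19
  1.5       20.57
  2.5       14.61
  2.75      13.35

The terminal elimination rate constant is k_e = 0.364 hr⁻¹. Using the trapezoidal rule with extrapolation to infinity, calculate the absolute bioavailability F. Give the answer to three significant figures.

Trapezoidal AUC_0→2.75 (intramuscular injection):
  [0→0.5]: (0.00+21.63)/2 × 0.5 = 5.4075
  [0.5→1]: (21.63+23.19)/2 × 0.5 = 11.205
  [1→1.5]: (23.19+20.57)/2 × 0.5 = 10.94
  [1.5→2.5]: (20.57+14.61)/2 × 1 = 17.59
  [2.5→2.75]: (14.61+13.35)/2 × 0.25 = 3.495
  Sum = 48.6375 mcg/mL·hr
Tail: C_last/k_e = 13.35/0.364 = 36.676
AUC_0→∞ (intramuscular injection) = 48.6375 + 36.676 = 85.3135 mcg/mL·hr
F = (AUC_ev/D_ev)/(AUC_iv/D_iv) = (85.3135/500)/(83.4/200) = 0.170627/0.417 = 0.4092

F = 0.409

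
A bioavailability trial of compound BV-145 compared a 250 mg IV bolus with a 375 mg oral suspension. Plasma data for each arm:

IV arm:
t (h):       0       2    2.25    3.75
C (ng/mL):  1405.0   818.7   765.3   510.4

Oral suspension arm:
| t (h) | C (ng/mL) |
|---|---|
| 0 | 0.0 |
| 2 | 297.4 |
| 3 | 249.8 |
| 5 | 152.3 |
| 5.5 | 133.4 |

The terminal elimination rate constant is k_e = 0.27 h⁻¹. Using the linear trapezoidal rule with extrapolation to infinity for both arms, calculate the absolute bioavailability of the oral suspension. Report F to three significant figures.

F = 0.195

Trapezoidal AUC_0→3.75 (IV):
  [0→2]: (1405.0+818.7)/2 × 2 = 2223.7
  [2→2.25]: (818.7+765.3)/2 × 0.25 = 198.0
  [2.25→3.75]: (765.3+510.4)/2 × 1.5 = 956.775
  Sum = 3378.475 ng/mL·h
IV tail: 510.4/0.27 = 1890.370; AUC_iv,0→∞ = 3378.475 + 1890.370 = 5268.845 ng/mL·h
Trapezoidal AUC_0→5.5 (oral suspension):
  [0→2]: (0.0+297.4)/2 × 2 = 297.4
  [2→3]: (297.4+249.8)/2 × 1 = 273.6
  [3→5]: (249.8+152.3)/2 × 2 = 402.1
  [5→5.5]: (152.3+133.4)/2 × 0.5 = 71.425
  Sum = 1044.525 ng/mL·h
oral suspension tail: 133.4/0.27 = 494.074; AUC_ev,0→∞ = 1044.525 + 494.074 = 1538.599 ng/mL·h
F = (AUC_ev/D_ev)/(AUC_iv/D_iv) = (1538.599/375)/(5268.845/250) = 4.10293/21.07538 = 0.1947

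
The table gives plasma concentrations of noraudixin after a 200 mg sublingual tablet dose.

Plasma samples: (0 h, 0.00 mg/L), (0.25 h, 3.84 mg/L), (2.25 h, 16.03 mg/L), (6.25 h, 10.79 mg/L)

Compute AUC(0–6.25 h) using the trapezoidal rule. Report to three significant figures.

AUC = 74.0 mg/L·h

Trapezoidal AUC_0→6.25:
  [0→0.25]: (0.00+3.84)/2 × 0.25 = 0.48
  [0.25→2.25]: (3.84+16.03)/2 × 2 = 19.87
  [2.25→6.25]: (16.03+10.79)/2 × 4 = 53.64
  Sum = 73.99 mg/L·h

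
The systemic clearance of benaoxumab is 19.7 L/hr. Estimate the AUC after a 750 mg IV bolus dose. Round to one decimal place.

AUC = 38.1 mg/L·hr

AUC_0→∞ = Dose_iv / CL
        = 750 / 19.7 = 38.0711 mg/L·hr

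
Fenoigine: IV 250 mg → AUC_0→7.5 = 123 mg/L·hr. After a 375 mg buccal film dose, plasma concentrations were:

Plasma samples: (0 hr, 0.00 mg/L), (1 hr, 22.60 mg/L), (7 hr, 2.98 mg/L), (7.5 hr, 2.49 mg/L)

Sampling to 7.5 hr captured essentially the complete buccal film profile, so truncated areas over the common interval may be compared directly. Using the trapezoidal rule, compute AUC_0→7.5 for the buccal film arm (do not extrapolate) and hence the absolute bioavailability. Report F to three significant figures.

Trapezoidal AUC_0→7.5 (buccal film):
  [0→1]: (0.00+22.60)/2 × 1 = 11.3
  [1→7]: (22.60+2.98)/2 × 6 = 76.74
  [7→7.5]: (2.98+2.49)/2 × 0.5 = 1.3675
  Sum = 89.4075 mg/L·hr
F = (AUC_ev/D_ev)/(AUC_iv/D_iv) = (89.4075/375)/(123/250) = 0.23842/0.492 = 0.4846

F = 0.485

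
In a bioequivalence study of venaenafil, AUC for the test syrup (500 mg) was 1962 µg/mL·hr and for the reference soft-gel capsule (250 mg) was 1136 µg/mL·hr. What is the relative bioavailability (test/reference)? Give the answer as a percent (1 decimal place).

F_rel = (AUC_test/D_test) / (AUC_ref/D_ref)
      = (1962/500) / (1136/250)
      = 3.924 / 4.544 = 0.8636 = 86.36%

F_rel = 86.4%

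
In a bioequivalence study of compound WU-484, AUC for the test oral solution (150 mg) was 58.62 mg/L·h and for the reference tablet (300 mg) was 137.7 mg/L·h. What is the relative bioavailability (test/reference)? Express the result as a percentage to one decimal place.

F_rel = (AUC_test/D_test) / (AUC_ref/D_ref)
      = (58.62/150) / (137.7/300)
      = 0.3908 / 0.459 = 0.8514 = 85.14%

F_rel = 85.1%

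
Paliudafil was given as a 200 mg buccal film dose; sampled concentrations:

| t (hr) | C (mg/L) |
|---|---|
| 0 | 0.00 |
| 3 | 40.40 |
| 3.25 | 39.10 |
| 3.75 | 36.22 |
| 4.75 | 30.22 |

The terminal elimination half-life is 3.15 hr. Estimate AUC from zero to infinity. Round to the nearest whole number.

AUC = 260 mg/L·hr

Trapezoidal AUC_0→4.75:
  [0→3]: (0.00+40.40)/2 × 3 = 60.6
  [3→3.25]: (40.40+39.10)/2 × 0.25 = 9.9375
  [3.25→3.75]: (39.10+36.22)/2 × 0.5 = 18.83
  [3.75→4.75]: (36.22+30.22)/2 × 1 = 33.22
  Sum = 122.5875 mg/L·hr
k_e = ln2 / t½ = 0.693147 / 3.15 = 0.2200 hr^-1
Extrapolated tail: C_last / k_e = 30.22 / 0.22 = 137.364
AUC_0→∞ = 122.5875 + 137.364 = 259.9515 mg/L·hr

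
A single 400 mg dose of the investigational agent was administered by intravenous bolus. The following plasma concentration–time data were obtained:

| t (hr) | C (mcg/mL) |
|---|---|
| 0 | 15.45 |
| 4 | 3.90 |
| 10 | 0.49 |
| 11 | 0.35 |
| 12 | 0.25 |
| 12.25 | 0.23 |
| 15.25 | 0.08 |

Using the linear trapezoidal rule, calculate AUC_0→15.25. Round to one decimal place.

AUC = 53.1 mcg/mL·hr

Trapezoidal AUC_0→15.25:
  [0→4]: (15.45+3.90)/2 × 4 = 38.7
  [4→10]: (3.90+0.49)/2 × 6 = 13.17
  [10→11]: (0.49+0.35)/2 × 1 = 0.42
  [11→12]: (0.35+0.25)/2 × 1 = 0.3
  [12→12.25]: (0.25+0.23)/2 × 0.25 = 0.06
  [12.25→15.25]: (0.23+0.08)/2 × 3 = 0.465
  Sum = 53.115 mcg/mL·hr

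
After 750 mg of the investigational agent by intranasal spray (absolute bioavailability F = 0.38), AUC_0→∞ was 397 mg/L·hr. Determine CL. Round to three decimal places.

CL = F × Dose / AUC_0→∞
   = 0.38 × 750 / 397 = 0.717884 L/hr

CL = 0.718 L/hr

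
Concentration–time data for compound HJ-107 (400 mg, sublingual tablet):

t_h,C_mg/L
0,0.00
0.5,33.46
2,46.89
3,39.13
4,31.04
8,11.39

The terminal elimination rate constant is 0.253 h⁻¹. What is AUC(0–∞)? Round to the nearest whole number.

AUC = 277 mg/L·h

Trapezoidal AUC_0→8:
  [0→0.5]: (0.00+33.46)/2 × 0.5 = 8.365
  [0.5→2]: (33.46+46.89)/2 × 1.5 = 60.2625
  [2→3]: (46.89+39.13)/2 × 1 = 43.01
  [3→4]: (39.13+31.04)/2 × 1 = 35.085
  [4→8]: (31.04+11.39)/2 × 4 = 84.86
  Sum = 231.5825 mg/L·h
Extrapolated tail: C_last / k_e = 11.39 / 0.253 = 45.020
AUC_0→∞ = 231.5825 + 45.020 = 276.6025 mg/L·h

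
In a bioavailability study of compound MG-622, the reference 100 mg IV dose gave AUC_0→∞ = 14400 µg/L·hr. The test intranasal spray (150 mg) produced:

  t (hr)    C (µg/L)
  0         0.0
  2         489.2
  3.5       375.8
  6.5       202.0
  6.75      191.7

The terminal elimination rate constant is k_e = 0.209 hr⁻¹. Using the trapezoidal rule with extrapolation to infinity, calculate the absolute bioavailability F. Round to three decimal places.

Trapezoidal AUC_0→6.75 (intranasal spray):
  [0→2]: (0.0+489.2)/2 × 2 = 489.2
  [2→3.5]: (489.2+375.8)/2 × 1.5 = 648.75
  [3.5→6.5]: (375.8+202.0)/2 × 3 = 866.7
  [6.5→6.75]: (202.0+191.7)/2 × 0.25 = 49.2125
  Sum = 2053.8625 µg/L·hr
Tail: C_last/k_e = 191.7/0.209 = 917.225
AUC_0→∞ (intranasal spray) = 2053.8625 + 917.225 = 2971.0875 µg/L·hr
F = (AUC_ev/D_ev)/(AUC_iv/D_iv) = (2971.0875/150)/(14400/100) = 19.80725/144 = 0.1376

F = 0.138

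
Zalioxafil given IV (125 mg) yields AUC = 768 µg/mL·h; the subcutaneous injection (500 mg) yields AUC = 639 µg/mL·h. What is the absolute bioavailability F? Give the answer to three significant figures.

F = 0.208

F = (AUC_ev / D_ev) / (AUC_iv / D_iv)
  = (639/500) / (768/125)
  = 1.278 / 6.144 = 0.2080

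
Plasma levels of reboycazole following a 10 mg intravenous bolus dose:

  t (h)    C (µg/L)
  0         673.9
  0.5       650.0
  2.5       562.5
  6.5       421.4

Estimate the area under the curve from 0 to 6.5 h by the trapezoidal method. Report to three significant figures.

Trapezoidal AUC_0→6.5:
  [0→0.5]: (673.9+650.0)/2 × 0.5 = 330.975
  [0.5→2.5]: (650.0+562.5)/2 × 2 = 1212.5
  [2.5→6.5]: (562.5+421.4)/2 × 4 = 1967.8
  Sum = 3511.275 µg/L·h

AUC = 3510 µg/L·h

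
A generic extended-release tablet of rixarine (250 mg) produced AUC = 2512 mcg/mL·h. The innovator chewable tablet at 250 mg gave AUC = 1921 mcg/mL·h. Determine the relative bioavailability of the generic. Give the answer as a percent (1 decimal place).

F_rel = (AUC_test/D_test) / (AUC_ref/D_ref)
      = (2512/250) / (1921/250)
      = 10.048 / 7.684 = 1.3077 = 130.77%

F_rel = 130.8%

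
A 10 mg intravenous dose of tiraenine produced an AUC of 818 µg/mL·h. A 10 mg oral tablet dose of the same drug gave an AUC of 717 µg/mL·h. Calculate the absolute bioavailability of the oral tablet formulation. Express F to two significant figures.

F = (AUC_ev / D_ev) / (AUC_iv / D_iv)
  = (717/10) / (818/10)
  = 71.7 / 81.8 = 0.8765

F = 0.88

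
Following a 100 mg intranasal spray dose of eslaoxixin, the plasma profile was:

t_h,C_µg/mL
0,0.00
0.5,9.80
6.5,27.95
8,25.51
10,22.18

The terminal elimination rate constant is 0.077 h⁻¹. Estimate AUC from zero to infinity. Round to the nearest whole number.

Trapezoidal AUC_0→10:
  [0→0.5]: (0.00+9.80)/2 × 0.5 = 2.45
  [0.5→6.5]: (9.80+27.95)/2 × 6 = 113.25
  [6.5→8]: (27.95+25.51)/2 × 1.5 = 40.095
  [8→10]: (25.51+22.18)/2 × 2 = 47.69
  Sum = 203.485 µg/mL·h
Extrapolated tail: C_last / k_e = 22.18 / 0.077 = 288.052
AUC_0→∞ = 203.485 + 288.052 = 491.537 µg/mL·h

AUC = 492 µg/mL·h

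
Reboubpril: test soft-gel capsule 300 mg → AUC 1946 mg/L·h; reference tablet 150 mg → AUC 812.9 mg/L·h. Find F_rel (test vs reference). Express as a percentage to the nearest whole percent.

F_rel = 120%

F_rel = (AUC_test/D_test) / (AUC_ref/D_ref)
      = (1946/300) / (812.9/150)
      = 6.48667 / 5.41933 = 1.1970 = 119.70%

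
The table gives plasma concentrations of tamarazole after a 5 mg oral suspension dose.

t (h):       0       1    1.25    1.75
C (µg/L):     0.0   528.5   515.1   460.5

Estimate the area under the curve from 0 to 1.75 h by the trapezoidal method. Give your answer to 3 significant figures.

Trapezoidal AUC_0→1.75:
  [0→1]: (0.0+528.5)/2 × 1 = 264.25
  [1→1.25]: (528.5+515.1)/2 × 0.25 = 130.45
  [1.25→1.75]: (515.1+460.5)/2 × 0.5 = 243.9
  Sum = 638.6 µg/L·h

AUC = 639 µg/L·h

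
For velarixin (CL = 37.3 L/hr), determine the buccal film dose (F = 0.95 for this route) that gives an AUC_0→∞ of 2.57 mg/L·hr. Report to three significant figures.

Dose = CL × AUC_0→∞ / F
     = 37.3 × 2.57 / 0.95 = 100.906 mg

Dose = 101 mg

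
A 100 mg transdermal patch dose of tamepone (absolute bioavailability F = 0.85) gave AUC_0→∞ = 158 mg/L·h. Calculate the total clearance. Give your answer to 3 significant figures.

CL = 0.538 L/h

CL = F × Dose / AUC_0→∞
   = 0.85 × 100 / 158 = 0.537975 L/h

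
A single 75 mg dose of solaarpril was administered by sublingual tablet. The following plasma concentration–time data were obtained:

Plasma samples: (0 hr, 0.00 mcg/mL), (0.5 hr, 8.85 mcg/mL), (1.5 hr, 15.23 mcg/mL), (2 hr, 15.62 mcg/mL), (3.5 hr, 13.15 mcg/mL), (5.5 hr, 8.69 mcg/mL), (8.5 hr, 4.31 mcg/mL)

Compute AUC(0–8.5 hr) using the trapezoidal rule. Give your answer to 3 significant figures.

AUC = 84.9 mcg/mL·hr

Trapezoidal AUC_0→8.5:
  [0→0.5]: (0.00+8.85)/2 × 0.5 = 2.2125
  [0.5→1.5]: (8.85+15.23)/2 × 1 = 12.04
  [1.5→2]: (15.23+15.62)/2 × 0.5 = 7.7125
  [2→3.5]: (15.62+13.15)/2 × 1.5 = 21.5775
  [3.5→5.5]: (13.15+8.69)/2 × 2 = 21.84
  [5.5→8.5]: (8.69+4.31)/2 × 3 = 19.5
  Sum = 84.8825 mcg/mL·hr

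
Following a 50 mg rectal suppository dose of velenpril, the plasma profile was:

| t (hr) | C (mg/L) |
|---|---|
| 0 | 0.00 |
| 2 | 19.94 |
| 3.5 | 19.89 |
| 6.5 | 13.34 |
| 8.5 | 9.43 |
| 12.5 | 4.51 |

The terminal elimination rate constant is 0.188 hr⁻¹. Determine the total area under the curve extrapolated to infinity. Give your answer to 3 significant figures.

AUC = 174 mg/L·hr

Trapezoidal AUC_0→12.5:
  [0→2]: (0.00+19.94)/2 × 2 = 19.94
  [2→3.5]: (19.94+19.89)/2 × 1.5 = 29.8725
  [3.5→6.5]: (19.89+13.34)/2 × 3 = 49.845
  [6.5→8.5]: (13.34+9.43)/2 × 2 = 22.77
  [8.5→12.5]: (9.43+4.51)/2 × 4 = 27.88
  Sum = 150.3075 mg/L·hr
Extrapolated tail: C_last / k_e = 4.51 / 0.188 = 23.989
AUC_0→∞ = 150.3075 + 23.989 = 174.2965 mg/L·hr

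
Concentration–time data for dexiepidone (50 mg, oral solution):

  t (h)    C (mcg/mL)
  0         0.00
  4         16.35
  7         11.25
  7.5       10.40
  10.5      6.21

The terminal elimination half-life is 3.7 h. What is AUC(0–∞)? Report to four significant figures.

Trapezoidal AUC_0→10.5:
  [0→4]: (0.00+16.35)/2 × 4 = 32.7
  [4→7]: (16.35+11.25)/2 × 3 = 41.4
  [7→7.5]: (11.25+10.40)/2 × 0.5 = 5.4125
  [7.5→10.5]: (10.40+6.21)/2 × 3 = 24.915
  Sum = 104.4275 mcg/mL·h
k_e = ln2 / t½ = 0.693147 / 3.7 = 0.1873 h^-1
Extrapolated tail: C_last / k_e = 6.21 / 0.1873 = 33.155
AUC_0→∞ = 104.4275 + 33.155 = 137.5825 mcg/mL·h

AUC = 137.6 mcg/mL·h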